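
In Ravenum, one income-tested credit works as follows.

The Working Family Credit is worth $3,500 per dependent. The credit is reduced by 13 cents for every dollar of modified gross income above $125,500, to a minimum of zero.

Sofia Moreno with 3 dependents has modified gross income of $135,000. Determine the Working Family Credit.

Working Family Credit: base = 3 × $3,500 = $10,500. 13% of the $9,500 excess over $125,500 is $1,235; credit = $10,500 − $1,235 = $9,265.

$9,265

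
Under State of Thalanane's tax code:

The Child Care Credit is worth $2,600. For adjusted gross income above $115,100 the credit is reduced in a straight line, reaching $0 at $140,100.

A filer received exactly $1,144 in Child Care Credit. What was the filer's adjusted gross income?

$1,144 is 1,144/2,600 of the full $2,600, so 1,456/2,600 of the $25,000 range has been used: income = $115,100 + $25,000 × 1,456/2,600 = $129,100.

$129,100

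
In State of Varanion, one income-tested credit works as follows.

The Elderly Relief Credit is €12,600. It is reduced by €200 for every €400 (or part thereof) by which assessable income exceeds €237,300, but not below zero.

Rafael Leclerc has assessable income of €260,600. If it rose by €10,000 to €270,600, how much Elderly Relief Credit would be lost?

At €260,600 — income exceeds €237,300 by €23,300, which is 59 full-or-partial €400 increments; reduction = 59 × €200 = €11,800, leaving €800.
At €270,600 — income exceeds €237,300 by €33,300 → 84 increments × €200 = €16,800 ≥ base, so the credit is €0.
Lost: €800 − €0 = €800.

€800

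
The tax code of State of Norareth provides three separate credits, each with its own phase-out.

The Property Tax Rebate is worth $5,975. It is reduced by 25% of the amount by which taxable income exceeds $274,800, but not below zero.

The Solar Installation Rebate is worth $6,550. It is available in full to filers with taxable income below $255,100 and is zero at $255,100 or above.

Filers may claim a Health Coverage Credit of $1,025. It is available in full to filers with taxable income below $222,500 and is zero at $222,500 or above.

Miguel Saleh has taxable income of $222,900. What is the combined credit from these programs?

Property Tax Rebate: $222,900 is at or below the $274,800 threshold, so the full $5,975 applies.
Solar Installation Rebate: $222,900 is below the $255,100 cutoff, so the full $6,550 applies.
Health Coverage Credit: $222,900 meets or exceeds the $222,500 cutoff, so the credit is $0.
Total: $5,975 + $6,550 + $0 = $12,525.

$12,525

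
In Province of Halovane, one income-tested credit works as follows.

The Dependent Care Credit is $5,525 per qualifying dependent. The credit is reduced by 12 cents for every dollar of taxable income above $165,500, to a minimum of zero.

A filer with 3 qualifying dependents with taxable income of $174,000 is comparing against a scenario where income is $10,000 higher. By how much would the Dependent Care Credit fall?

At $174,000 — base = 3 × $5,525 = $16,575. 12% of the $8,500 excess over $165,500 is $1,020; credit = $16,575 − $1,020 = $15,555.
At $184,000 — base = 3 × $5,525 = $16,575. 12% of the $18,500 excess over $165,500 is $2,220; credit = $16,575 − $2,220 = $14,355.
Lost: $15,555 − $14,355 = $1,200.

$1,200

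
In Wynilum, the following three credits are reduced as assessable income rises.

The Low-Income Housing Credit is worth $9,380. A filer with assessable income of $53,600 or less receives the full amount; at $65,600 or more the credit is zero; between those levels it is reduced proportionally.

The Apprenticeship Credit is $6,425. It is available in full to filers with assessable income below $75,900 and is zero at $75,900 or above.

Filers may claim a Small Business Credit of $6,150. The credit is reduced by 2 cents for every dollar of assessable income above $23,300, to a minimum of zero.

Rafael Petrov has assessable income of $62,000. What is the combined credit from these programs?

$14,615

Low-Income Housing Credit: $62,000 is $8,400 into a $12,000 phase-out range, leaving 3,600/12,000 of the credit: $9,380 × 3,600/12,000 = $2,814.
Apprenticeship Credit: $62,000 is below the $75,900 cutoff, so the full $6,425 applies.
Small Business Credit: 2% of the $38,700 excess over $23,300 is $774; credit = $6,150 − $774 = $5,376.
Total: $2,814 + $6,425 + $5,376 = $14,615.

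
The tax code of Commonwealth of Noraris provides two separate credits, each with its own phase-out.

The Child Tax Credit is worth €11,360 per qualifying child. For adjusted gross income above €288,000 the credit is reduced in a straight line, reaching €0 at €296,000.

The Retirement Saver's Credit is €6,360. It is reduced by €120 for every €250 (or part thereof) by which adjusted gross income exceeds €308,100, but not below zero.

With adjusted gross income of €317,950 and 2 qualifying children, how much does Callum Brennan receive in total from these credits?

Child Tax Credit: base = 2 × €11,360 = €22,720. €317,950 is at or above €296,000, so the credit is €0.
Retirement Saver's Credit: income exceeds €308,100 by €9,850, which is 40 full-or-partial €250 increments; reduction = 40 × €120 = €4,800, leaving €1,560.
Total: €0 + €1,560 = €1,560.

€1,560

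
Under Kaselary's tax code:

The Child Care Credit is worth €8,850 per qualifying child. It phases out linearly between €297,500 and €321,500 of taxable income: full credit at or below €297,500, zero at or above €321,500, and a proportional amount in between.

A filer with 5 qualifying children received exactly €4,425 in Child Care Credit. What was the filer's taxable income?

€319,100

Full credit = 5 × €8,850 = €44,250.
€4,425 is 4,425/44,250 of the full €44,250, so 39,825/44,250 of the €24,000 range has been used: income = €297,500 + €24,000 × 39,825/44,250 = €319,100.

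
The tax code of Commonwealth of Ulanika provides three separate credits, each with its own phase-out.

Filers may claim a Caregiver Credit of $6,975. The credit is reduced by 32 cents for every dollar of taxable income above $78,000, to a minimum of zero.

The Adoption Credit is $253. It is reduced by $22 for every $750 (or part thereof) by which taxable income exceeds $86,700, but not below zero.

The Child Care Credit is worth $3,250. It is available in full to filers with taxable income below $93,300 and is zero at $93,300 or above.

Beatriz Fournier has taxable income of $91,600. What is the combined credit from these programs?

Caregiver Credit: 32% of the $13,600 excess over $78,000 is $4,352; credit = $6,975 − $4,352 = $2,623.
Adoption Credit: income exceeds $86,700 by $4,900, which is 7 full-or-partial $750 increments; reduction = 7 × $22 = $154, leaving $99.
Child Care Credit: $91,600 is below the $93,300 cutoff, so the full $3,250 applies.
Total: $2,623 + $99 + $3,250 = $5,972.

$5,972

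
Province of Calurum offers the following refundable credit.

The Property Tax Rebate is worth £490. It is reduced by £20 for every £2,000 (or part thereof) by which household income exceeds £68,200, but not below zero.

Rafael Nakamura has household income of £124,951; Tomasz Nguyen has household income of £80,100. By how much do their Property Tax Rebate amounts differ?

£370

Rafael (£124,951): Property Tax Rebate: income exceeds £68,200 by £56,751 → 29 increments × £20 = £580 ≥ base, so the credit is £0.
Tomasz (£80,100): Property Tax Rebate: income exceeds £68,200 by £11,900, which is 6 full-or-partial £2,000 increments; reduction = 6 × £20 = £120, leaving £370.
Difference: |£0 − £370| = £370.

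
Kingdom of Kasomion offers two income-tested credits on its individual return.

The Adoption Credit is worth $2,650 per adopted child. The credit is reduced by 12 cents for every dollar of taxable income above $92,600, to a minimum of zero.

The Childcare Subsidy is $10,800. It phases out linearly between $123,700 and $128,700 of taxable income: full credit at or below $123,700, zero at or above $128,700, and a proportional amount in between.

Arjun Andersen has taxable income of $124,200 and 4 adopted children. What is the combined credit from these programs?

Adoption Credit: base = 4 × $2,650 = $10,600. 12% of the $31,600 excess over $92,600 is $3,792; credit = $10,600 − $3,792 = $6,808.
Childcare Subsidy: $124,200 is $500 into a $5,000 phase-out range, leaving 4,500/5,000 of the credit: $10,800 × 4,500/5,000 = $9,720.
Total: $6,808 + $9,720 = $16,528.

$16,528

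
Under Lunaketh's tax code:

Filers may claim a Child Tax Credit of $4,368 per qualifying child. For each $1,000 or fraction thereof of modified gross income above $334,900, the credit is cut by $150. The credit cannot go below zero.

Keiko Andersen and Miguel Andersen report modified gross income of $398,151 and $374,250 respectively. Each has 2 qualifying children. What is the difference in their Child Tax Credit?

$2,736

Keiko ($398,151): Child Tax Credit: base = 2 × $4,368 = $8,736. income exceeds $334,900 by $63,251 → 64 increments × $150 = $9,600 ≥ base, so the credit is $0.
Miguel ($374,250): Child Tax Credit: base = 2 × $4,368 = $8,736. income exceeds $334,900 by $39,350, which is 40 full-or-partial $1,000 increments; reduction = 40 × $150 = $6,000, leaving $2,736.
Difference: |$0 − $2,736| = $2,736.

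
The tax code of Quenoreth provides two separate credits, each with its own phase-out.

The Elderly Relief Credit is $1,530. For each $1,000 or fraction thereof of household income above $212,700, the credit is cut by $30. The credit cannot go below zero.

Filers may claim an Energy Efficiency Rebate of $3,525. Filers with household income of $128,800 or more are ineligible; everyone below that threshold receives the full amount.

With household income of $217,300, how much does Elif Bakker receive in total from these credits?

Elderly Relief Credit: income exceeds $212,700 by $4,600, which is 5 full-or-partial $1,000 increments; reduction = 5 × $30 = $150, leaving $1,380.
Energy Efficiency Rebate: $217,300 meets or exceeds the $128,800 cutoff, so the credit is $0.
Total: $1,380 + $0 = $1,380.

$1,380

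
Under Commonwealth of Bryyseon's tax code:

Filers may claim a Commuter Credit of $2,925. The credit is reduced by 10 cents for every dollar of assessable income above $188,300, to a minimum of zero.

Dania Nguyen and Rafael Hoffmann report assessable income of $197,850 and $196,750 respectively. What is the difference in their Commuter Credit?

$110

Dania ($197,850): Commuter Credit: 10% of the $9,550 excess over $188,300 is $955; credit = $2,925 − $955 = $1,970.
Rafael ($196,750): Commuter Credit: 10% of the $8,450 excess over $188,300 is $845; credit = $2,925 − $845 = $2,080.
Difference: |$1,970 − $2,080| = $110.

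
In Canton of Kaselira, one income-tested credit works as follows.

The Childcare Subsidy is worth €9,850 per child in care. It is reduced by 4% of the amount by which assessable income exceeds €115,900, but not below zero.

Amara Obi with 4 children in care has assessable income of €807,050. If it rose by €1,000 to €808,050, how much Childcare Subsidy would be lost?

€40

At €807,050 — base = 4 × €9,850 = €39,400. 4% of the €691,150 excess over €115,900 is €27,646; credit = €39,400 − €27,646 = €11,754.
At €808,050 — base = 4 × €9,850 = €39,400. 4% of the €692,150 excess over €115,900 is €27,686; credit = €39,400 − €27,686 = €11,714.
Lost: €11,754 − €11,714 = €40.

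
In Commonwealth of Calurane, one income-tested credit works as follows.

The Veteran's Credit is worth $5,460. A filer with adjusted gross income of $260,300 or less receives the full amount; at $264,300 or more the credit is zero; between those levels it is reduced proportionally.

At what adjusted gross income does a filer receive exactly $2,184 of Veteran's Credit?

$262,700

$2,184 is 2,184/5,460 of the full $5,460, so 3,276/5,460 of the $4,000 range has been used: income = $260,300 + $4,000 × 3,276/5,460 = $262,700.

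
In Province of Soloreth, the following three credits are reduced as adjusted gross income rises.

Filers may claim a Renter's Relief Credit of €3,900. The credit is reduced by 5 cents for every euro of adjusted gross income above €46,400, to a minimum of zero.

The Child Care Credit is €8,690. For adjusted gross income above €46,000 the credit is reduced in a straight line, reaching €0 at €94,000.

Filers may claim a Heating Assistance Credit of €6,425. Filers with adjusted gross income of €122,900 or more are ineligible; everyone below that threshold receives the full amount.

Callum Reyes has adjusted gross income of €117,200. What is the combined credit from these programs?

Renter's Relief Credit: 5% of the €70,800 excess over €46,400 is €3,540; credit = €3,900 − €3,540 = €360.
Child Care Credit: €117,200 is at or above €94,000, so the credit is €0.
Heating Assistance Credit: €117,200 is below the €122,900 cutoff, so the full €6,425 applies.
Total: €360 + €0 + €6,425 = €6,785.

€6,785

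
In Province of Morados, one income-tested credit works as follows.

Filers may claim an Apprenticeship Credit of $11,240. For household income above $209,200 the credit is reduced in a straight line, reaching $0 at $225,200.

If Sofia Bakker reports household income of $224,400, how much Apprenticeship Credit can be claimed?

$562

Apprenticeship Credit: $224,400 is $15,200 into a $16,000 phase-out range, leaving 800/16,000 of the credit: $11,240 × 800/16,000 = $562.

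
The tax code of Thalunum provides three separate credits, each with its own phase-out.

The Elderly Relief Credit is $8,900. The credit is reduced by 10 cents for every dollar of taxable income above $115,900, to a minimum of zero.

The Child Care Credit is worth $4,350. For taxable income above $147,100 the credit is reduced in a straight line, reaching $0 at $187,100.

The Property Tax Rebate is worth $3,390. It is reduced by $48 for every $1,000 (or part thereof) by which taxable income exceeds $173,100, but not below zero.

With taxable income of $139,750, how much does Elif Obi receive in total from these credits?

Elderly Relief Credit: 10% of the $23,850 excess over $115,900 is $2,385; credit = $8,900 − $2,385 = $6,515.
Child Care Credit: $139,750 is at or below the $147,100 threshold, so the full $4,350 applies.
Property Tax Rebate: $139,750 is at or below the $173,100 threshold, so the full $3,390 applies.
Total: $6,515 + $4,350 + $3,390 = $14,255.

$14,255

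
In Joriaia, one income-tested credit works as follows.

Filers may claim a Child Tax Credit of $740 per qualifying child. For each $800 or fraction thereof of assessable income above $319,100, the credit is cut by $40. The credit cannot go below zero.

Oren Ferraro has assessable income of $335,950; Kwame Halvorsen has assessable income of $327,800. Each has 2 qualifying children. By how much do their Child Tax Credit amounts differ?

Oren ($335,950): Child Tax Credit: base = 2 × $740 = $1,480. income exceeds $319,100 by $16,850, which is 22 full-or-partial $800 increments; reduction = 22 × $40 = $880, leaving $600.
Kwame ($327,800): Child Tax Credit: base = 2 × $740 = $1,480. income exceeds $319,100 by $8,700, which is 11 full-or-partial $800 increments; reduction = 11 × $40 = $440, leaving $1,040.
Difference: |$600 − $1,040| = $440.

$440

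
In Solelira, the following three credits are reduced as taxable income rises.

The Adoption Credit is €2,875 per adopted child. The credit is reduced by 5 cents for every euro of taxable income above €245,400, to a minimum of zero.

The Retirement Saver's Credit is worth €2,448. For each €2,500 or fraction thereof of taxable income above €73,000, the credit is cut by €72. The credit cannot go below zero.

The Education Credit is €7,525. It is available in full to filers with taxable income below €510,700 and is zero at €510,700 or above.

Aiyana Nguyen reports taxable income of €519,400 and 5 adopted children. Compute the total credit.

Adoption Credit: base = 5 × €2,875 = €14,375. 5% of the €274,000 excess over €245,400 is €13,700; credit = €14,375 − €13,700 = €675.
Retirement Saver's Credit: income exceeds €73,000 by €446,400 → 179 increments × €72 = €12,888 ≥ base, so the credit is €0.
Education Credit: €519,400 meets or exceeds the €510,700 cutoff, so the credit is €0.
Total: €675 + €0 + €0 = €675.

€675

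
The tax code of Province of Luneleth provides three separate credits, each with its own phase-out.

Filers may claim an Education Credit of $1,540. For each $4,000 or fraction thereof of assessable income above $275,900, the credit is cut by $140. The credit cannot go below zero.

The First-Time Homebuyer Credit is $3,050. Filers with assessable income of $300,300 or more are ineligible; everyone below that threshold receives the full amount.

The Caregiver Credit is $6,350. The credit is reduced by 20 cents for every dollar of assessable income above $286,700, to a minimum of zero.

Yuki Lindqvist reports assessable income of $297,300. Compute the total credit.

$7,980

Education Credit: income exceeds $275,900 by $21,400, which is 6 full-or-partial $4,000 increments; reduction = 6 × $140 = $840, leaving $700.
First-Time Homebuyer Credit: $297,300 is below the $300,300 cutoff, so the full $3,050 applies.
Caregiver Credit: 20% of the $10,600 excess over $286,700 is $2,120; credit = $6,350 − $2,120 = $4,230.
Total: $700 + $3,050 + $4,230 = $7,980.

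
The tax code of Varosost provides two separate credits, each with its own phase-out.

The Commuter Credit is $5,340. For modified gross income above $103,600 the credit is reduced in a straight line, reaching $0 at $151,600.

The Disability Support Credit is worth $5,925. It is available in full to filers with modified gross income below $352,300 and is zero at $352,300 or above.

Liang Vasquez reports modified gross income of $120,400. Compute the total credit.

Commuter Credit: $120,400 is $16,800 into a $48,000 phase-out range, leaving 31,200/48,000 of the credit: $5,340 × 31,200/48,000 = $3,471.
Disability Support Credit: $120,400 is below the $352,300 cutoff, so the full $5,925 applies.
Total: $3,471 + $5,925 = $9,396.

$9,396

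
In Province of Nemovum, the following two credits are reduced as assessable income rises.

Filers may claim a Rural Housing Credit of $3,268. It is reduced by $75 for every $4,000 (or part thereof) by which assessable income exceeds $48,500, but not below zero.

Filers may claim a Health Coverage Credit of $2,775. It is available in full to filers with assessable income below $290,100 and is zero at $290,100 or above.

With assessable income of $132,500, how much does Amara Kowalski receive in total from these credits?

Rural Housing Credit: income exceeds $48,500 by $84,000, which is 21 full-or-partial $4,000 increments; reduction = 21 × $75 = $1,575, leaving $1,693.
Health Coverage Credit: $132,500 is below the $290,100 cutoff, so the full $2,775 applies.
Total: $1,693 + $2,775 = $4,468.

$4,468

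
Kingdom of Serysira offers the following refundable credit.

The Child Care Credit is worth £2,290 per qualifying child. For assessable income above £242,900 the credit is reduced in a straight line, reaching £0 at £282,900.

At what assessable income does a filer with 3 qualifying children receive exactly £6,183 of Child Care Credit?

Full credit = 3 × £2,290 = £6,870.
£6,183 is 6,183/6,870 of the full £6,870, so 687/6,870 of the £40,000 range has been used: income = £242,900 + £40,000 × 687/6,870 = £246,900.

£246,900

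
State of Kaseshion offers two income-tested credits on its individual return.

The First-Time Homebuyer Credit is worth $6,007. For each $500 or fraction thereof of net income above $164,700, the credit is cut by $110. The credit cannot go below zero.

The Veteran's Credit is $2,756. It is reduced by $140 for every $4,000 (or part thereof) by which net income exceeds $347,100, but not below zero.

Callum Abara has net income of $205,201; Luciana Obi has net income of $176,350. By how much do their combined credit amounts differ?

$3,367

Callum ($205,201): First-Time Homebuyer Credit: income exceeds $164,700 by $40,501 → 82 increments × $110 = $9,020 ≥ base, so the credit is $0. Veteran's Credit: $205,201 is at or below the $347,100 threshold, so the full $2,756 applies. total $0 + $2,756 = $2,756
Luciana ($176,350): First-Time Homebuyer Credit: income exceeds $164,700 by $11,650, which is 24 full-or-partial $500 increments; reduction = 24 × $110 = $2,640, leaving $3,367. Veteran's Credit: $176,350 is at or below the $347,100 threshold, so the full $2,756 applies. total $3,367 + $2,756 = $6,123
Difference: |$2,756 − $6,123| = $3,367.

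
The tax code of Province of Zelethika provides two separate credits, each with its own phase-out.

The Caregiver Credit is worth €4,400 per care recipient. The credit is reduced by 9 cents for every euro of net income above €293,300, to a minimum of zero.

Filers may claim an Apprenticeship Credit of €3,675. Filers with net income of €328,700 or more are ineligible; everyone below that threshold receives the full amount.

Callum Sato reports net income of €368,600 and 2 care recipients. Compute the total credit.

Caregiver Credit: base = 2 × €4,400 = €8,800. 9% of the €75,300 excess over €293,300 is €6,777; credit = €8,800 − €6,777 = €2,023.
Apprenticeship Credit: €368,600 meets or exceeds the €328,700 cutoff, so the credit is €0.
Total: €2,023 + €0 = €2,023.

€2,023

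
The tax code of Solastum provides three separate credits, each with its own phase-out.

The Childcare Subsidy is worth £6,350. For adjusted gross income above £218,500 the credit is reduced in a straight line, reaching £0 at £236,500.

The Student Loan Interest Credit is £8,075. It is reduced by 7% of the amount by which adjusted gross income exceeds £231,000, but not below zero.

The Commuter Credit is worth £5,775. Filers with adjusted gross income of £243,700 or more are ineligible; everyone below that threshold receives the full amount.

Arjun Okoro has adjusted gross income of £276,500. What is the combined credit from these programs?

Childcare Subsidy: £276,500 is at or above £236,500, so the credit is £0.
Student Loan Interest Credit: 7% of the £45,500 excess over £231,000 is £3,185; credit = £8,075 − £3,185 = £4,890.
Commuter Credit: £276,500 meets or exceeds the £243,700 cutoff, so the credit is £0.
Total: £0 + £4,890 + £0 = £4,890.

£4,890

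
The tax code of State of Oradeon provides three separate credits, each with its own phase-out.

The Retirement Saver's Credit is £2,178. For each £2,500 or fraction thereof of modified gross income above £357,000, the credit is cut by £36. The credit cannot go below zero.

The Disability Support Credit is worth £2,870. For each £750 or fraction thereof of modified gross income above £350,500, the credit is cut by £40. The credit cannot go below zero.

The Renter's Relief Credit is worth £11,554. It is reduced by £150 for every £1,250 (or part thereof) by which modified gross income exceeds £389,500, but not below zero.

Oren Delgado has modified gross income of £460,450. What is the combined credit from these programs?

£3,670

Retirement Saver's Credit: income exceeds £357,000 by £103,450, which is 42 full-or-partial £2,500 increments; reduction = 42 × £36 = £1,512, leaving £666.
Disability Support Credit: income exceeds £350,500 by £109,950 → 147 increments × £40 = £5,880 ≥ base, so the credit is £0.
Renter's Relief Credit: income exceeds £389,500 by £70,950, which is 57 full-or-partial £1,250 increments; reduction = 57 × £150 = £8,550, leaving £3,004.
Total: £666 + £0 + £3,004 = £3,670.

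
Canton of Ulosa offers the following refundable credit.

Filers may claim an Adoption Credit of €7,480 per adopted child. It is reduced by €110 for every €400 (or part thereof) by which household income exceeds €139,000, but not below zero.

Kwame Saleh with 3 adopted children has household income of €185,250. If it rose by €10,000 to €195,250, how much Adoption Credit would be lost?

€2,750

At €185,250 — base = 3 × €7,480 = €22,440. income exceeds €139,000 by €46,250, which is 116 full-or-partial €400 increments; reduction = 116 × €110 = €12,760, leaving €9,680.
At €195,250 — base = 3 × €7,480 = €22,440. income exceeds €139,000 by €56,250, which is 141 full-or-partial €400 increments; reduction = 141 × €110 = €15,510, leaving €6,930.
Lost: €9,680 − €6,930 = €2,750.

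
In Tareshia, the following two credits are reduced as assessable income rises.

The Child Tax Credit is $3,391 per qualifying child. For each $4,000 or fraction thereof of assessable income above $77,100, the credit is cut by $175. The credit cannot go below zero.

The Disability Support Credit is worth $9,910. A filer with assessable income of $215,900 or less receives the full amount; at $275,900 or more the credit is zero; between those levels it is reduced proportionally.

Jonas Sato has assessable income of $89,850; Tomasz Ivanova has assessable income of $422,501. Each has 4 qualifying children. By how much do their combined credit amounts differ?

Jonas ($89,850): Child Tax Credit: base = 4 × $3,391 = $13,564. income exceeds $77,100 by $12,750, which is 4 full-or-partial $4,000 increments; reduction = 4 × $175 = $700, leaving $12,864. Disability Support Credit: $89,850 is at or below the $215,900 threshold, so the full $9,910 applies. total $12,864 + $9,910 = $22,774
Tomasz ($422,501): Child Tax Credit: base = 4 × $3,391 = $13,564. income exceeds $77,100 by $345,401 → 87 increments × $175 = $15,225 ≥ base, so the credit is $0. Disability Support Credit: $422,501 is at or above $275,900, so the credit is $0. total $0 + $0 = $0
Difference: |$22,774 − $0| = $22,774.

$22,774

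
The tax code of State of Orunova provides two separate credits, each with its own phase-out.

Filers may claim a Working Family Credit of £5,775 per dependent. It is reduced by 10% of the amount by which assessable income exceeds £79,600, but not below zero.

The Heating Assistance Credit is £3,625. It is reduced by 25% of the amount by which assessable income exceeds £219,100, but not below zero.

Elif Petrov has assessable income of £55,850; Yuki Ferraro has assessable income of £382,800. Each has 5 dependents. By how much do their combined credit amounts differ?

Elif (£55,850): Working Family Credit: base = 5 × £5,775 = £28,875. £55,850 is at or below the £79,600 threshold, so the full £28,875 applies. Heating Assistance Credit: £55,850 is at or below the £219,100 threshold, so the full £3,625 applies. total £28,875 + £3,625 = £32,500
Yuki (£382,800): Working Family Credit: base = 5 × £5,775 = £28,875. 10% of the £303,200 excess over £79,600 is £30,320 ≥ base, so the credit is £0. Heating Assistance Credit: 25% of the £163,700 excess over £219,100 is £40,925 ≥ base, so the credit is £0. total £0 + £0 = £0
Difference: |£32,500 − £0| = £32,500.

£32,500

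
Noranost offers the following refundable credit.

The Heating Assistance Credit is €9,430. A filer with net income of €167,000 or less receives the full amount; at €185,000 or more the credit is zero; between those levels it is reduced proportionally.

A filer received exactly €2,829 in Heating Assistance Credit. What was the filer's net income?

€2,829 is 2,829/9,430 of the full €9,430, so 6,601/9,430 of the €18,000 range has been used: income = €167,000 + €18,000 × 6,601/9,430 = €179,600.

€179,600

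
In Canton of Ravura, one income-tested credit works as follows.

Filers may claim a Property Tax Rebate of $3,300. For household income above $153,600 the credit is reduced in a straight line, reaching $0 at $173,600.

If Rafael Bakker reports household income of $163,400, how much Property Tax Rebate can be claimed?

Property Tax Rebate: $163,400 is $9,800 into a $20,000 phase-out range, leaving 10,200/20,000 of the credit: $3,300 × 10,200/20,000 = $1,683.

$1,683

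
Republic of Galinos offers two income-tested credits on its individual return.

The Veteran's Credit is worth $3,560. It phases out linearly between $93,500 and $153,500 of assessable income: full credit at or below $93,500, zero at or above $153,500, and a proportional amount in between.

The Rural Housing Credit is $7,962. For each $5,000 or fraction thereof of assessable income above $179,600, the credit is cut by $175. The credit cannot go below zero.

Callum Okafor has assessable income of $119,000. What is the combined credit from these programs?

Veteran's Credit: $119,000 is $25,500 into a $60,000 phase-out range, leaving 34,500/60,000 of the credit: $3,560 × 34,500/60,000 = $2,047.
Rural Housing Credit: $119,000 is at or below the $179,600 threshold, so the full $7,962 applies.
Total: $2,047 + $7,962 = $10,009.

$10,009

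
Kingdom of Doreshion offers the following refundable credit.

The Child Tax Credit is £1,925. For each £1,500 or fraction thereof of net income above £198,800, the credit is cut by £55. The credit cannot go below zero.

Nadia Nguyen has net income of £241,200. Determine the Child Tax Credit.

Child Tax Credit: income exceeds £198,800 by £42,400, which is 29 full-or-partial £1,500 increments; reduction = 29 × £55 = £1,595, leaving £330.

£330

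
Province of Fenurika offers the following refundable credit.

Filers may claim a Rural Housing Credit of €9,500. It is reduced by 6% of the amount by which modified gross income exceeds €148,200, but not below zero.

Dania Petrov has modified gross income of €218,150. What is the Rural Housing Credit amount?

€5,303

Rural Housing Credit: 6% of the €69,950 excess over €148,200 is €4,197; credit = €9,500 − €4,197 = €5,303.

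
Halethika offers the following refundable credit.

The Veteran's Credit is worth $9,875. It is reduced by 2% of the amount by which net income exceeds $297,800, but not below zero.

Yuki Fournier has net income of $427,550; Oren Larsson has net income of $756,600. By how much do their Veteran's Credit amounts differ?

$6,581

Yuki ($427,550): Veteran's Credit: 2% of the $129,750 excess over $297,800 is $2,595; credit = $9,875 − $2,595 = $7,280.
Oren ($756,600): Veteran's Credit: 2% of the $458,800 excess over $297,800 is $9,176; credit = $9,875 − $9,176 = $699.
Difference: |$7,280 − $699| = $6,581.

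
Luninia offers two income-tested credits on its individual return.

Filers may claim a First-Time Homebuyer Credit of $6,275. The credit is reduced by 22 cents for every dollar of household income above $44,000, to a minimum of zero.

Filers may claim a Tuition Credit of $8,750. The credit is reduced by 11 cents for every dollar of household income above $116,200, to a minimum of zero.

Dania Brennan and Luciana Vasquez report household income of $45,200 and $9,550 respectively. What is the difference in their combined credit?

$264

Dania ($45,200): First-Time Homebuyer Credit: 22% of the $1,200 excess over $44,000 is $264; credit = $6,275 − $264 = $6,011. Tuition Credit: $45,200 is at or below the $116,200 threshold, so the full $8,750 applies. total $6,011 + $8,750 = $14,761
Luciana ($9,550): First-Time Homebuyer Credit: $9,550 is at or below the $44,000 threshold, so the full $6,275 applies. Tuition Credit: $9,550 is at or below the $116,200 threshold, so the full $8,750 applies. total $6,275 + $8,750 = $15,025
Difference: |$14,761 − $15,025| = $264.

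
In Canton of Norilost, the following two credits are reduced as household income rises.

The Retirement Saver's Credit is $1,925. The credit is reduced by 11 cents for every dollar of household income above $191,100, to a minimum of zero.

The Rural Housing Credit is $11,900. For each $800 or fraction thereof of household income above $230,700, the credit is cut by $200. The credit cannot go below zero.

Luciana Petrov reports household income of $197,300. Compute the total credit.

$13,143

Retirement Saver's Credit: 11% of the $6,200 excess over $191,100 is $682; credit = $1,925 − $682 = $1,243.
Rural Housing Credit: $197,300 is at or below the $230,700 threshold, so the full $11,900 applies.
Total: $1,243 + $11,900 = $13,143.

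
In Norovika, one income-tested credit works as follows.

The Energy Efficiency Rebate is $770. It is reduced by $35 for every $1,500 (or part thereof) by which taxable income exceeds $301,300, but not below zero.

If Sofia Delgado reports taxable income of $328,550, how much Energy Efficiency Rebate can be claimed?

Energy Efficiency Rebate: income exceeds $301,300 by $27,250, which is 19 full-or-partial $1,500 increments; reduction = 19 × $35 = $665, leaving $105.

$105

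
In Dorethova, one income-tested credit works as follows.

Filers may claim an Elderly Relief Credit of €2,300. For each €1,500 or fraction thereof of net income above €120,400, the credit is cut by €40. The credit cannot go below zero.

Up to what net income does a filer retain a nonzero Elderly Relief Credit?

After 57 increments the reduction is 57 × €40 = €2,280, leaving €20; one more increment wipes it out. Increment 57 ends at excess 57 × €1,500 = €85,500, so the highest qualifying income is €120,400 + €85,500 = €205,900.

€205,900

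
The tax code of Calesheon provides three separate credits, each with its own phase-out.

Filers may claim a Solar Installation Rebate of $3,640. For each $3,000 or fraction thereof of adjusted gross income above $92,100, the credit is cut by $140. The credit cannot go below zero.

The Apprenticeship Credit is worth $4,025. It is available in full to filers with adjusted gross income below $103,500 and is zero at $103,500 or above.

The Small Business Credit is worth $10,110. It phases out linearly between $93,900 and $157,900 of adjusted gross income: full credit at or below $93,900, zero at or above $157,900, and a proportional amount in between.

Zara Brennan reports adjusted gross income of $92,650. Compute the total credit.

$17,635

Solar Installation Rebate: income exceeds $92,100 by $550, which is 1 full-or-partial $3,000 increment; reduction = 1 × $140 = $140, leaving $3,500.
Apprenticeship Credit: $92,650 is below the $103,500 cutoff, so the full $4,025 applies.
Small Business Credit: $92,650 is at or below the $93,900 threshold, so the full $10,110 applies.
Total: $3,500 + $4,025 + $10,110 = $17,635.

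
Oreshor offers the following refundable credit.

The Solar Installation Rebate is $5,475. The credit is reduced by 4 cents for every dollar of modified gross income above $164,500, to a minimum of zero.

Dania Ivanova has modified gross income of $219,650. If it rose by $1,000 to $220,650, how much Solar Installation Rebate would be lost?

At $219,650 — 4% of the $55,150 excess over $164,500 is $2,206; credit = $5,475 − $2,206 = $3,269.
At $220,650 — 4% of the $56,150 excess over $164,500 is $2,246; credit = $5,475 − $2,246 = $3,229.
Lost: $3,269 − $3,229 = $40.

$40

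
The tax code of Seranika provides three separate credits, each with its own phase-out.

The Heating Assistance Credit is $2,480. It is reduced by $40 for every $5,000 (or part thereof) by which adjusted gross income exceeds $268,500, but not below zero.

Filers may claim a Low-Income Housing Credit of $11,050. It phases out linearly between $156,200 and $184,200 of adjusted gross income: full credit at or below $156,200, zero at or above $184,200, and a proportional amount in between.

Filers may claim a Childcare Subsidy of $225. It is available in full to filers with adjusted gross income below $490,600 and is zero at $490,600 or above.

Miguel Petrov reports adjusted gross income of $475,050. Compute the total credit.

Heating Assistance Credit: income exceeds $268,500 by $206,550, which is 42 full-or-partial $5,000 increments; reduction = 42 × $40 = $1,680, leaving $800.
Low-Income Housing Credit: $475,050 is at or above $184,200, so the credit is $0.
Childcare Subsidy: $475,050 is below the $490,600 cutoff, so the full $225 applies.
Total: $800 + $0 + $225 = $1,025.

$1,025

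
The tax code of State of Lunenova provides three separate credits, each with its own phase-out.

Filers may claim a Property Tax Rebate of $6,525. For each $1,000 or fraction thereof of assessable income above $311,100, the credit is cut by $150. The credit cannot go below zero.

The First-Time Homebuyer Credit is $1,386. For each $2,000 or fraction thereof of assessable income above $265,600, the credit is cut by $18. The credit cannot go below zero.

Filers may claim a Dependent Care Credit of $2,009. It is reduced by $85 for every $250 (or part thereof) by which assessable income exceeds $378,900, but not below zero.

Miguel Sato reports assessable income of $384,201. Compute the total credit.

$445

Property Tax Rebate: income exceeds $311,100 by $73,101 → 74 increments × $150 = $11,100 ≥ base, so the credit is $0.
First-Time Homebuyer Credit: income exceeds $265,600 by $118,601, which is 60 full-or-partial $2,000 increments; reduction = 60 × $18 = $1,080, leaving $306.
Dependent Care Credit: income exceeds $378,900 by $5,301, which is 22 full-or-partial $250 increments; reduction = 22 × $85 = $1,870, leaving $139.
Total: $0 + $306 + $139 = $445.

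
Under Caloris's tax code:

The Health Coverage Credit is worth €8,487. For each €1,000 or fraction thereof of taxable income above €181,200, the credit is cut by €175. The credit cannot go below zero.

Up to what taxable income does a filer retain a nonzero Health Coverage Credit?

€229,200

After 48 increments the reduction is 48 × €175 = €8,400, leaving €87; one more increment wipes it out. Increment 48 ends at excess 48 × €1,000 = €48,000, so the highest qualifying income is €181,200 + €48,000 = €229,200.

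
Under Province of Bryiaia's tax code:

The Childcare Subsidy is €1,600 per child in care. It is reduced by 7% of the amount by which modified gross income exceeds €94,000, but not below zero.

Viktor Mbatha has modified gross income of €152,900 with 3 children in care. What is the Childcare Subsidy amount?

€677

Childcare Subsidy: base = 3 × €1,600 = €4,800. 7% of the €58,900 excess over €94,000 is €4,123; credit = €4,800 − €4,123 = €677.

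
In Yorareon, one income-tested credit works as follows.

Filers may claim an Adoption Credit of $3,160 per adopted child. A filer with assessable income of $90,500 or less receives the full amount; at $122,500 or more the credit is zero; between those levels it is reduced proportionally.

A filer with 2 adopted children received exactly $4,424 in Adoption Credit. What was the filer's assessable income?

$100,100

Full credit = 2 × $3,160 = $6,320.
$4,424 is 4,424/6,320 of the full $6,320, so 1,896/6,320 of the $32,000 range has been used: income = $90,500 + $32,000 × 1,896/6,320 = $100,100.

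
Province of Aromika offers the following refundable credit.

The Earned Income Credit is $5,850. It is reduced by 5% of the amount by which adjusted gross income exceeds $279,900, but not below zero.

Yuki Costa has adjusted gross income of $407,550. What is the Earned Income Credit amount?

$0

Earned Income Credit: 5% of the $127,650 excess over $279,900 is $6,382.50 ≥ base, so the credit is $0.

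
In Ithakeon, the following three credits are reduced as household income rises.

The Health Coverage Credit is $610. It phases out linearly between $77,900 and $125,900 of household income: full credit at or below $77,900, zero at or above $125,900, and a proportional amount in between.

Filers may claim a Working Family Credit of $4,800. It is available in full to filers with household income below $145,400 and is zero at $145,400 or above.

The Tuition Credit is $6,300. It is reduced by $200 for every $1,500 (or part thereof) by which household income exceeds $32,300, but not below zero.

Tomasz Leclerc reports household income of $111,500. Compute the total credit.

$4,983

Health Coverage Credit: $111,500 is $33,600 into a $48,000 phase-out range, leaving 14,400/48,000 of the credit: $610 × 14,400/48,000 = $183.
Working Family Credit: $111,500 is below the $145,400 cutoff, so the full $4,800 applies.
Tuition Credit: income exceeds $32,300 by $79,200 → 53 increments × $200 = $10,600 ≥ base, so the credit is $0.
Total: $183 + $4,800 + $0 = $4,983.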